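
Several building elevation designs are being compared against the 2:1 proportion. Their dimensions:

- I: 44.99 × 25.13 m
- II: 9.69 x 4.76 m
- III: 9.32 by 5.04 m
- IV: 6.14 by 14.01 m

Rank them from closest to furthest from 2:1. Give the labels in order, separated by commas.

II, III, I, IV

I: 44.99/25.13 ≈ 1.790 → |1.790 − 2.000| = 0.210
II: 9.69/4.76 ≈ 2.036 → |2.036 − 2.000| = 0.036
III: 9.32/5.04 ≈ 1.849 → |1.849 − 2.000| = 0.151
IV: 14.01/6.14 ≈ 2.282 → |2.282 − 2.000| = 0.282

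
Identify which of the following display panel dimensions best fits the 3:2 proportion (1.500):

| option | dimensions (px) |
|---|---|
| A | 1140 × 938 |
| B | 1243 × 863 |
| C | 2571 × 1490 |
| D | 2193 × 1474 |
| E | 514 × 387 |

Ratios (long/short): A ≈ 1.215; B ≈ 1.440; C ≈ 1.726; D ≈ 1.488; E ≈ 1.328.
3:2 ≈ 1.500; option D is nearest (Δ 0.012).

D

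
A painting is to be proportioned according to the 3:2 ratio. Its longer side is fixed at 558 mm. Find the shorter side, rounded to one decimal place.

372.0 mm

3:2 = 1.50000.
Shorter side = 558 ÷ 1.50000 ≈ 372.000 → 372.0 mm.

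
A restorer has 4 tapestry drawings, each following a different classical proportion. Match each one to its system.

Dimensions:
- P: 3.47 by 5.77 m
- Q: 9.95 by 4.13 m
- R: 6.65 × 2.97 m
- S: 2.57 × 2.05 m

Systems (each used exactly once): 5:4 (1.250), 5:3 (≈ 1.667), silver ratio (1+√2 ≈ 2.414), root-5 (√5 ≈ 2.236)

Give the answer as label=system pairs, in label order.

Ratios: P ≈ 1.663; Q ≈ 2.409; R ≈ 2.239; S ≈ 1.254.
Targets: 5:4 ≈ 1.250; 5:3 ≈ 1.667; silver ratio ≈ 2.414; root-5 ≈ 2.236.

P=5:3, Q=silver ratio, R=root-5, S=5:4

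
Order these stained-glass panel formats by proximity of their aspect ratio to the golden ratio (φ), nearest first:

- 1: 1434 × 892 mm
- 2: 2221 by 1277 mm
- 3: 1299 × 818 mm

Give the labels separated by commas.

1, 3, 2

1: 1434/892 ≈ 1.608 → |1.608 − 1.618| = 0.010
2: 2221/1277 ≈ 1.739 → |1.739 − 1.618| = 0.121
3: 1299/818 ≈ 1.588 → |1.588 − 1.618| = 0.030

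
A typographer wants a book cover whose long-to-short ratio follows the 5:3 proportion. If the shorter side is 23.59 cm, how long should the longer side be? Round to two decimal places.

5:3 ≈ 1.66667.
Longer side = 23.59 × 1.66667 ≈ 39.3167 → 39.32 cm.

39.32 cm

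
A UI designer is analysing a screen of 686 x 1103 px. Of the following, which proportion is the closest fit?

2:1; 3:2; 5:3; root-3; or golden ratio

golden ratio

1103/686 ≈ 1.608. Nearest candidates are golden ratio (1.618, off by 0.010) and 5:3 (1.667, off by 0.059).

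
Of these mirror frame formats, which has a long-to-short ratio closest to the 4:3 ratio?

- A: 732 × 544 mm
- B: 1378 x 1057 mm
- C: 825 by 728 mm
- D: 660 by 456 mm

Ratios (long/short): A ≈ 1.346; B ≈ 1.304; C ≈ 1.133; D ≈ 1.447.
4:3 ≈ 1.333; option A is nearest (Δ 0.013).

A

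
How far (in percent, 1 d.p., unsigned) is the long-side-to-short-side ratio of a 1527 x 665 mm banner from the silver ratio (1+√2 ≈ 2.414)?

Ratio = 1527 / 665 ≈ 2.2962.
Ideal silver ratio ≈ 2.4142. |2.2962 − 2.4142| / 2.4142 ≈ 4.89% → 4.9%.

4.9%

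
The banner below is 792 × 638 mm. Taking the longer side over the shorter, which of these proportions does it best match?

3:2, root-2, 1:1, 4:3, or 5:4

5:4

Ratio = 792 / 638 ≈ 1.241.
Distances: 3:2 1.500 (Δ 0.259); root-2 1.414 (Δ 0.173); 1:1 1.000 (Δ 0.241); 4:3 1.333 (Δ 0.092); 5:4 1.250 (Δ 0.009).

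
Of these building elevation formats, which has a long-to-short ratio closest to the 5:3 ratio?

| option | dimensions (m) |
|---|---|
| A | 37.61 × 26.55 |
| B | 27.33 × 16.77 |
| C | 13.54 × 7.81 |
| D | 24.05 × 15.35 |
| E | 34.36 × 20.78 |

E

Ratios (long/short): A ≈ 1.417; B ≈ 1.630; C ≈ 1.734; D ≈ 1.567; E ≈ 1.654.
5:3 ≈ 1.667; option E is nearest (Δ 0.013).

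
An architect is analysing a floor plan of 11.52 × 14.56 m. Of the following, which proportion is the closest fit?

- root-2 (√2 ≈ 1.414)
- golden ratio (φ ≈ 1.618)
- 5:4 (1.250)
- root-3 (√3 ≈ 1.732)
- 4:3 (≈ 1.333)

14.56/11.52 ≈ 1.264. Nearest candidates are 5:4 (1.250, off by 0.014) and 4:3 (1.333, off by 0.069).

5:4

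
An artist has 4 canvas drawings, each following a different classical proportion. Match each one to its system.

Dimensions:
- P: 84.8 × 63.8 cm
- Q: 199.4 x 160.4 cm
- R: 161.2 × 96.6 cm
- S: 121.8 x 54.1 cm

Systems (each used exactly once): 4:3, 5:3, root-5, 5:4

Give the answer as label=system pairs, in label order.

P=4:3, Q=5:4, R=5:3, S=root-5

P = 84.8/63.8 ≈ 1.329 → 4:3 (1.333)
Q = 199.4/160.4 ≈ 1.243 → 5:4 (1.250)
R = 161.2/96.6 ≈ 1.669 → 5:3 (1.667)
S = 121.8/54.1 ≈ 2.251 → root-5 (2.236)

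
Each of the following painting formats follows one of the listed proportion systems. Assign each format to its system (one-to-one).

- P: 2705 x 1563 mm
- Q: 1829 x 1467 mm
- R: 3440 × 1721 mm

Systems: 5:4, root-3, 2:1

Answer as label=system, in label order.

P=root-3, Q=5:4, R=2:1

Ratios: P ≈ 1.731; Q ≈ 1.247; R ≈ 1.999.
Targets: 5:4 ≈ 1.250; root-3 ≈ 1.732; 2:1 ≈ 2.000.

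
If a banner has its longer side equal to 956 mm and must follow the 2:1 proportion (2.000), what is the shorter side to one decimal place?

478.0 mm

2:1 = 2.00000.
Shorter side = 956 ÷ 2.00000 ≈ 478.000 → 478.0 mm.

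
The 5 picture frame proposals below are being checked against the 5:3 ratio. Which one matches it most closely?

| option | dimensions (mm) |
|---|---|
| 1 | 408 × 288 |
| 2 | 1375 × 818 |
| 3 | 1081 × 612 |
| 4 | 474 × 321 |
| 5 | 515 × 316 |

Target 5:3 ≈ 1.667.
1: 1.417 (Δ0.250)  2: 1.681 (Δ0.014)  3: 1.766 (Δ0.099)  4: 1.477 (Δ0.190)  5: 1.630 (Δ0.037)

2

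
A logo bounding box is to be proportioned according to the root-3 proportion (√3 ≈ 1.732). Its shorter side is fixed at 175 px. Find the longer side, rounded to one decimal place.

root-3 ≈ 1.73205.
Longer side = 175 × 1.73205 ≈ 303.109 → 303.1 px.

303.1 px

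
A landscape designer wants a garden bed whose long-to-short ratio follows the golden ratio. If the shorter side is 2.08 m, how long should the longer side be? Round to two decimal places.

golden ratio ≈ 1.61803.
Longer side = 2.08 × 1.61803 ≈ 3.3655 → 3.37 m.

3.37 m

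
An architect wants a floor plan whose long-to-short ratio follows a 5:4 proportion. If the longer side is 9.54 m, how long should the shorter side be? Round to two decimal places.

7.63 m

5:4 = 1.25000.
Shorter side = 9.54 ÷ 1.25000 ≈ 7.6320 → 7.63 m.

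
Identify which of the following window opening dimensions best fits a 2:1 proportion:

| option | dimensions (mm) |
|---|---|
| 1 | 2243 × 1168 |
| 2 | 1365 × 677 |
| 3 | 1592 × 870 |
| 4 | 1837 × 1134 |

Target 2:1 ≈ 2.000.
1: 1.920 (Δ0.080)  2: 2.016 (Δ0.016)  3: 1.830 (Δ0.170)  4: 1.620 (Δ0.380)

2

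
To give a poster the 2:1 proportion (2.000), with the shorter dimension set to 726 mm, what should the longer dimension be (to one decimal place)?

2:1 = 2.00000.
Longer side = 726 × 2.00000 ≈ 1452.000 → 1452.0 mm.

1452.0 mm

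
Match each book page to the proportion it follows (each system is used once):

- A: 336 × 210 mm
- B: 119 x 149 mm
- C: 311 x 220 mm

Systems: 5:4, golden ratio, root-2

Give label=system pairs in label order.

Ratios: A ≈ 1.600; B ≈ 1.252; C ≈ 1.414.
Targets: 5:4 ≈ 1.250; golden ratio ≈ 1.618; root-2 ≈ 1.414.

A=golden ratio, B=5:4, C=root-2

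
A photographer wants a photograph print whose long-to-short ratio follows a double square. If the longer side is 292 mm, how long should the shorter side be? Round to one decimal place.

2:1 = 2.00000.
Shorter side = 292 ÷ 2.00000 ≈ 146.000 → 146.0 mm.

146.0 mm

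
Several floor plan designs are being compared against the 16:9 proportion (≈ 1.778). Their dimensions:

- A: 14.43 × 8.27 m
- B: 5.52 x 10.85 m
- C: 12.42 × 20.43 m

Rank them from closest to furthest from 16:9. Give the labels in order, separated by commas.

A, C, B

A: 14.43/8.27 ≈ 1.745 → |1.745 − 1.778| = 0.033
B: 10.85/5.52 ≈ 1.966 → |1.966 − 1.778| = 0.188
C: 20.43/12.42 ≈ 1.645 → |1.645 − 1.778| = 0.133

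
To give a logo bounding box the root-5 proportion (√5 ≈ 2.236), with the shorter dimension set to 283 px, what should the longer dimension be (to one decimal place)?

root-5 ≈ 2.23607.
Longer side = 283 × 2.23607 ≈ 632.808 → 632.8 px.

632.8 px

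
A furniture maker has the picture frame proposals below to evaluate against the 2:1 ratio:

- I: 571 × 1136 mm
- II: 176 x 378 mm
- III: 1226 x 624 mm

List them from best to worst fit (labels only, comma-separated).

Ratios: I = 1136 / 571 ≈ 1.989; II = 378 / 176 ≈ 2.148; III = 1226 / 624 ≈ 1.965.
|Δ from 2.000|: I 0.011; II 0.148; III 0.035.

I, III, II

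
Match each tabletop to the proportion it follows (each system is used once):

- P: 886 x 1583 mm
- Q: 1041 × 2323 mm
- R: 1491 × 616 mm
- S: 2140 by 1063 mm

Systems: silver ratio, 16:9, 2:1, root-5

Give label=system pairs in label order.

Ratios: P ≈ 1.787; Q ≈ 2.232; R ≈ 2.420; S ≈ 2.013.
Targets: silver ratio ≈ 2.414; 16:9 ≈ 1.778; 2:1 ≈ 2.000; root-5 ≈ 2.236.

P=16:9, Q=root-5, R=silver ratio, S=2:1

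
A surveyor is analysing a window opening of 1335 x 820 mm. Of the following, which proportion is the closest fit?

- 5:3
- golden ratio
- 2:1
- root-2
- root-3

1335/820 ≈ 1.628. Nearest candidates are golden ratio (1.618, off by 0.010) and 5:3 (1.667, off by 0.039).

golden ratio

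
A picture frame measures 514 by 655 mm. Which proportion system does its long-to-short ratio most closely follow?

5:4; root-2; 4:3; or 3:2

5:4

Ratio = 655 / 514 ≈ 1.274.
Distances: 5:4 1.250 (Δ 0.024); root-2 1.414 (Δ 0.140); 4:3 1.333 (Δ 0.059); 3:2 1.500 (Δ 0.226).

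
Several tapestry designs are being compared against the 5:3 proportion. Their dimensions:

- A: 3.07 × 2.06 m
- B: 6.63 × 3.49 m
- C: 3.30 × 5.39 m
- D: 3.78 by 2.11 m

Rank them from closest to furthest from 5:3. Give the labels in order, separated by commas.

Ratios: A = 3.07 / 2.06 ≈ 1.490; B = 6.63 / 3.49 ≈ 1.900; C = 5.39 / 3.30 ≈ 1.633; D = 3.78 / 2.11 ≈ 1.791.
|Δ from 1.667|: A 0.177; B 0.233; C 0.034; D 0.124.

C, D, A, B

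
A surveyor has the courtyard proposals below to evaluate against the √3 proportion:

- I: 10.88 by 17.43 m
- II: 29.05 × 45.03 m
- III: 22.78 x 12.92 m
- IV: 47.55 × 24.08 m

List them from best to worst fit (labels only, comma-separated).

III, I, II, IV

Ratios: I = 17.43 / 10.88 ≈ 1.602; II = 45.03 / 29.05 ≈ 1.550; III = 22.78 / 12.92 ≈ 1.763; IV = 47.55 / 24.08 ≈ 1.975.
|Δ from 1.732|: I 0.130; II 0.182; III 0.031; IV 0.243.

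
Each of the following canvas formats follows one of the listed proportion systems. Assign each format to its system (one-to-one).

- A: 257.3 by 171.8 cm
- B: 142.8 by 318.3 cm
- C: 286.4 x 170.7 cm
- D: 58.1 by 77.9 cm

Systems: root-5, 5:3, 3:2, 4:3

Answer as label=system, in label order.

A = 257.3/171.8 ≈ 1.498 → 3:2 (1.500)
B = 318.3/142.8 ≈ 2.229 → root-5 (2.236)
C = 286.4/170.7 ≈ 1.678 → 5:3 (1.667)
D = 77.9/58.1 ≈ 1.341 → 4:3 (1.333)

A=3:2, B=root-5, C=5:3, D=4:3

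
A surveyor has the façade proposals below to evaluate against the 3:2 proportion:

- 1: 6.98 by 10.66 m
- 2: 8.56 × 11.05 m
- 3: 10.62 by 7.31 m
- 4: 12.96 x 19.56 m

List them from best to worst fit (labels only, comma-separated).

Ratios: 1 = 10.66 / 6.98 ≈ 1.527; 2 = 11.05 / 8.56 ≈ 1.291; 3 = 10.62 / 7.31 ≈ 1.453; 4 = 19.56 / 12.96 ≈ 1.509.
|Δ from 1.500|: 1 0.027; 2 0.209; 3 0.047; 4 0.009.

4, 1, 3, 2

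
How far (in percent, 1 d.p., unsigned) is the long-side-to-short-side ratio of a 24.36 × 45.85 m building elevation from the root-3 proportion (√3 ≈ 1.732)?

Ratio = 45.85 / 24.36 ≈ 1.8822.
Ideal root-3 ≈ 1.7321. |1.8822 − 1.7321| / 1.7321 ≈ 8.67% → 8.7%.

8.7%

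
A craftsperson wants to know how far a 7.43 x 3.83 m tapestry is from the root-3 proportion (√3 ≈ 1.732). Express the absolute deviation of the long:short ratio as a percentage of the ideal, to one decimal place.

12.0%

Ratio = 7.43 / 3.83 ≈ 1.9399.
Ideal root-3 ≈ 1.7321. |1.9399 − 1.7321| / 1.7321 ≈ 12.00% → 12.0%.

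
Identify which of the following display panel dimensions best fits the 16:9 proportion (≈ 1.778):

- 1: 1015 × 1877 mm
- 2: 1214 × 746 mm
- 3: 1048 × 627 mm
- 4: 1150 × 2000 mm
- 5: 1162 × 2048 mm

5

Ratios (long/short): 1 ≈ 1.849; 2 ≈ 1.627; 3 ≈ 1.671; 4 ≈ 1.739; 5 ≈ 1.762.
16:9 ≈ 1.778; option 5 is nearest (Δ 0.016).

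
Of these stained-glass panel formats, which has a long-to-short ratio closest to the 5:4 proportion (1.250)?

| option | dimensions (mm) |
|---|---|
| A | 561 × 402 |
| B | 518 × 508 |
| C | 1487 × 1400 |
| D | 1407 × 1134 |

Ratios (long/short): A ≈ 1.396; B ≈ 1.020; C ≈ 1.062; D ≈ 1.241.
5:4 ≈ 1.250; option D is nearest (Δ 0.009).

D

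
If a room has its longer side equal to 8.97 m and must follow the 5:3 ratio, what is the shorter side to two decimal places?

5.38 m

5:3 ≈ 1.66667.
Shorter side = 8.97 ÷ 1.66667 ≈ 5.3820 → 5.38 m.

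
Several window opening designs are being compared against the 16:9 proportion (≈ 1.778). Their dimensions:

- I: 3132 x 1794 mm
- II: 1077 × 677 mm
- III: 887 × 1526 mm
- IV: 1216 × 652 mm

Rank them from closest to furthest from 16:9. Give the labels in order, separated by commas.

I, III, IV, II

I: 3132/1794 ≈ 1.746 → |1.746 − 1.778| = 0.032
II: 1077/677 ≈ 1.591 → |1.591 − 1.778| = 0.187
III: 1526/887 ≈ 1.720 → |1.720 − 1.778| = 0.058
IV: 1216/652 ≈ 1.865 → |1.865 − 1.778| = 0.087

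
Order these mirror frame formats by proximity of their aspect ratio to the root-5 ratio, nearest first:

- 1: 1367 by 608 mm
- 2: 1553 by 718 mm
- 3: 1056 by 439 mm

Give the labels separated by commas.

1, 2, 3

Ratios: 1 = 1367 / 608 ≈ 2.248; 2 = 1553 / 718 ≈ 2.163; 3 = 1056 / 439 ≈ 2.405.
|Δ from 2.236|: 1 0.012; 2 0.073; 3 0.169.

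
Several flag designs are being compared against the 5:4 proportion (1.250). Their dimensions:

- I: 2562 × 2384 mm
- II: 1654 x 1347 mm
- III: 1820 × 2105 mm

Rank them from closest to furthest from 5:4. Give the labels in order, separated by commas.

II, III, I

Ratios: I = 2562 / 2384 ≈ 1.075; II = 1654 / 1347 ≈ 1.228; III = 2105 / 1820 ≈ 1.157.
|Δ from 1.250|: I 0.175; II 0.022; III 0.093.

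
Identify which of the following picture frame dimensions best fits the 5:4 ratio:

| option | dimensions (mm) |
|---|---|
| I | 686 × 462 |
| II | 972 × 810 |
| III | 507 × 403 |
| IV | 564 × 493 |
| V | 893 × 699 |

III

Ratios (long/short): I ≈ 1.485; II ≈ 1.200; III ≈ 1.258; IV ≈ 1.144; V ≈ 1.278.
5:4 ≈ 1.250; option III is nearest (Δ 0.008).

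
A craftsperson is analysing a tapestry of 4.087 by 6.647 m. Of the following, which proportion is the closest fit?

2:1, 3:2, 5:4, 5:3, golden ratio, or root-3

golden ratio

Ratio = 6.647 / 4.087 ≈ 1.626.
Distances: 2:1 2.000 (Δ 0.374); 3:2 1.500 (Δ 0.126); 5:4 1.250 (Δ 0.376); 5:3 1.667 (Δ 0.041); golden ratio 1.618 (Δ 0.008); root-3 1.732 (Δ 0.106).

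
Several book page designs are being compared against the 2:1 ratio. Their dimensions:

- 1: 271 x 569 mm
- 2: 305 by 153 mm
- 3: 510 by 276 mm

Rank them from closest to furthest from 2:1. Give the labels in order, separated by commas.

Ratios: 1 = 569 / 271 ≈ 2.100; 2 = 305 / 153 ≈ 1.993; 3 = 510 / 276 ≈ 1.848.
|Δ from 2.000|: 1 0.100; 2 0.007; 3 0.152.

2, 1, 3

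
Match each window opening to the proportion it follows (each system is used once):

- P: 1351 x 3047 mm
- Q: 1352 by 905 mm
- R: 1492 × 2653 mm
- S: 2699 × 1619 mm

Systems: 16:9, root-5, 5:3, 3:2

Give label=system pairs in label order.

Ratios: P ≈ 2.255; Q ≈ 1.494; R ≈ 1.778; S ≈ 1.667.
Targets: 16:9 ≈ 1.778; root-5 ≈ 2.236; 5:3 ≈ 1.667; 3:2 ≈ 1.500.

P=root-5, Q=3:2, R=16:9, S=5:3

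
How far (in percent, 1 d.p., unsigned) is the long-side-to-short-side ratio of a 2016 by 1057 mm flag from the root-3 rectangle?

Ratio = 2016 / 1057 ≈ 1.9073.
Ideal root-3 ≈ 1.7321. |1.9073 − 1.7321| / 1.7321 ≈ 10.11% → 10.1%.

10.1%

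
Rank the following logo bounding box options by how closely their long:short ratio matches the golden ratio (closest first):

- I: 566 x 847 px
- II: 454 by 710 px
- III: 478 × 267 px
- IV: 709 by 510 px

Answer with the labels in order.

I: 847/566 ≈ 1.496 → |1.496 − 1.618| = 0.122
II: 710/454 ≈ 1.564 → |1.564 − 1.618| = 0.054
III: 478/267 ≈ 1.790 → |1.790 − 1.618| = 0.172
IV: 709/510 ≈ 1.390 → |1.390 − 1.618| = 0.228

II, I, III, IV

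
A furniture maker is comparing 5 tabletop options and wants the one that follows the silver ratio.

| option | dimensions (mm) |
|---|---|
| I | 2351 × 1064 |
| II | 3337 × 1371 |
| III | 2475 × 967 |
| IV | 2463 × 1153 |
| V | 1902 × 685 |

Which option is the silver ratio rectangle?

II

Target silver ratio ≈ 2.414.
I: 2.210 (Δ0.204)  II: 2.434 (Δ0.020)  III: 2.559 (Δ0.145)  IV: 2.136 (Δ0.278)  V: 2.777 (Δ0.363)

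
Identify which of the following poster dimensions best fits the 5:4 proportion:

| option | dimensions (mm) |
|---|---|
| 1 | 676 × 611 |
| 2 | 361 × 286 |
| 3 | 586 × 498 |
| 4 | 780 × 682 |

2

Target 5:4 ≈ 1.250.
1: 1.106 (Δ0.144)  2: 1.262 (Δ0.012)  3: 1.177 (Δ0.073)  4: 1.144 (Δ0.106)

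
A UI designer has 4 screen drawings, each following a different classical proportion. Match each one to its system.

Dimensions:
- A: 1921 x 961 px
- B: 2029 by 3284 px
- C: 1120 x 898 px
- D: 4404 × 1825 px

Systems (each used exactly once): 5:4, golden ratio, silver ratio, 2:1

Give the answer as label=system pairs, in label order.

A = 1921/961 ≈ 1.999 → 2:1 (2.000)
B = 3284/2029 ≈ 1.619 → golden ratio (1.618)
C = 1120/898 ≈ 1.247 → 5:4 (1.250)
D = 4404/1825 ≈ 2.413 → silver ratio (2.414)

A=2:1, B=golden ratio, C=5:4, D=silver ratio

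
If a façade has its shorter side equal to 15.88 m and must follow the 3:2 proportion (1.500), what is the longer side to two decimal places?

3:2 = 1.50000.
Longer side = 15.88 × 1.50000 ≈ 23.8200 → 23.82 m.

23.82 m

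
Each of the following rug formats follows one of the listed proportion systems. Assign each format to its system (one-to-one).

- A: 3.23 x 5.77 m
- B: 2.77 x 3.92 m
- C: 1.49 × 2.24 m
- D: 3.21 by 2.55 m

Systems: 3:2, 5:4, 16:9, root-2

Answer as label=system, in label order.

Ratios: A ≈ 1.786; B ≈ 1.415; C ≈ 1.503; D ≈ 1.259.
Targets: 3:2 ≈ 1.500; 5:4 ≈ 1.250; 16:9 ≈ 1.778; root-2 ≈ 1.414.

A=16:9, B=root-2, C=3:2, D=5:4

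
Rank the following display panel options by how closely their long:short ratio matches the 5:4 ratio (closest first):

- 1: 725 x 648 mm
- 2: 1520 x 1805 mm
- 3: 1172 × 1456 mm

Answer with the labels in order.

Ratios: 1 = 725 / 648 ≈ 1.119; 2 = 1805 / 1520 ≈ 1.188; 3 = 1456 / 1172 ≈ 1.242.
|Δ from 1.250|: 1 0.131; 2 0.062; 3 0.008.

3, 2, 1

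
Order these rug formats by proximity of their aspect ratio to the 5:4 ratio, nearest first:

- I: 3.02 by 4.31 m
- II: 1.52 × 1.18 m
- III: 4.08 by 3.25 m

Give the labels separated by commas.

III, II, I

Ratios: I = 4.31 / 3.02 ≈ 1.427; II = 1.52 / 1.18 ≈ 1.288; III = 4.08 / 3.25 ≈ 1.255.
|Δ from 1.250|: I 0.177; II 0.038; III 0.005.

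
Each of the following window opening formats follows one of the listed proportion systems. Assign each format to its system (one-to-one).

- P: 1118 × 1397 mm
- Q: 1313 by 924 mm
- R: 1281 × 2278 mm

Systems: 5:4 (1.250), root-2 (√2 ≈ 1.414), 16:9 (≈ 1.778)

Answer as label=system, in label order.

Ratios: P ≈ 1.250; Q ≈ 1.421; R ≈ 1.778.
Targets: 5:4 ≈ 1.250; root-2 ≈ 1.414; 16:9 ≈ 1.778.

P=5:4, Q=root-2, R=16:9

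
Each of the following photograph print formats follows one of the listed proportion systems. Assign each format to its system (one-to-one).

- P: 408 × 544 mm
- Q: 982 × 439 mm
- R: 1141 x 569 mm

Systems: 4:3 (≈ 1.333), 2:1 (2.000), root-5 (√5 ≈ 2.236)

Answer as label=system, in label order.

Ratios: P ≈ 1.333; Q ≈ 2.237; R ≈ 2.005.
Targets: 4:3 ≈ 1.333; 2:1 ≈ 2.000; root-5 ≈ 2.236.

P=4:3, Q=root-5, R=2:1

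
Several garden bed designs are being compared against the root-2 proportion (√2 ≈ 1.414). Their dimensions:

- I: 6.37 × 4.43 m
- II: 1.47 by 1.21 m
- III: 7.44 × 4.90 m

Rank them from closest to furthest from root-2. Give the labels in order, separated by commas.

I: 6.37/4.43 ≈ 1.438 → |1.438 − 1.414| = 0.024
II: 1.47/1.21 ≈ 1.215 → |1.215 − 1.414| = 0.199
III: 7.44/4.90 ≈ 1.518 → |1.518 − 1.414| = 0.104

I, III, II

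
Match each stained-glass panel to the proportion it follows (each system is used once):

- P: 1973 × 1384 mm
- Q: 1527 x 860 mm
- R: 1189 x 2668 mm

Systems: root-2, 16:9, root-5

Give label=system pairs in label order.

Ratios: P ≈ 1.426; Q ≈ 1.776; R ≈ 2.244.
Targets: root-2 ≈ 1.414; 16:9 ≈ 1.778; root-5 ≈ 2.236.

P=root-2, Q=16:9, R=root-5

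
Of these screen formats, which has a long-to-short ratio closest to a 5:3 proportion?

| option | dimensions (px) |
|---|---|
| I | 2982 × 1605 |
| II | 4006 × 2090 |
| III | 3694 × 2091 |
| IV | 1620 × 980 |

Ratios (long/short): I ≈ 1.858; II ≈ 1.917; III ≈ 1.767; IV ≈ 1.653.
5:3 ≈ 1.667; option IV is nearest (Δ 0.014).

IV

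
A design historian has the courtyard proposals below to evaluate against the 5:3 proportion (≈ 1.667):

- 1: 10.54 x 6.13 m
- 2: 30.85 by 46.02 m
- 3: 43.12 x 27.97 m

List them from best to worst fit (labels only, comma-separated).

1, 3, 2

Ratios: 1 = 10.54 / 6.13 ≈ 1.719; 2 = 46.02 / 30.85 ≈ 1.492; 3 = 43.12 / 27.97 ≈ 1.542.
|Δ from 1.667|: 1 0.052; 2 0.175; 3 0.125.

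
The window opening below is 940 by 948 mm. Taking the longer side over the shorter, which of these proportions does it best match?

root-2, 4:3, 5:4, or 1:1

1:1

948/940 ≈ 1.009. Nearest candidates are 1:1 (1.000, off by 0.009) and 5:4 (1.250, off by 0.241).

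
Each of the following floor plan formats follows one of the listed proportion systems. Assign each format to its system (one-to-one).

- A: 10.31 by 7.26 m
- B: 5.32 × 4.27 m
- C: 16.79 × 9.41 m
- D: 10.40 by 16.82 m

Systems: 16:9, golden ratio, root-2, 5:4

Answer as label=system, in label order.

Ratios: A ≈ 1.420; B ≈ 1.246; C ≈ 1.784; D ≈ 1.617.
Targets: 16:9 ≈ 1.778; golden ratio ≈ 1.618; root-2 ≈ 1.414; 5:4 ≈ 1.250.

A=root-2, B=5:4, C=16:9, D=golden ratio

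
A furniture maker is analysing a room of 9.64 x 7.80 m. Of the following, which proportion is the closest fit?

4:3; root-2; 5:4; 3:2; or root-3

Ratio = 9.64 / 7.80 ≈ 1.236.
Distances: 4:3 1.333 (Δ 0.097); root-2 1.414 (Δ 0.178); 5:4 1.250 (Δ 0.014); 3:2 1.500 (Δ 0.264); root-3 1.732 (Δ 0.496).

5:4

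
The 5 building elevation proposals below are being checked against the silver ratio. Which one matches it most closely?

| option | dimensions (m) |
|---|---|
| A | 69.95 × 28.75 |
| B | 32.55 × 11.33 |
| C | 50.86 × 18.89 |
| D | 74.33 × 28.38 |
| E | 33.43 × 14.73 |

A

Target silver ratio ≈ 2.414.
A: 2.433 (Δ0.019)  B: 2.873 (Δ0.459)  C: 2.692 (Δ0.278)  D: 2.619 (Δ0.205)  E: 2.270 (Δ0.144)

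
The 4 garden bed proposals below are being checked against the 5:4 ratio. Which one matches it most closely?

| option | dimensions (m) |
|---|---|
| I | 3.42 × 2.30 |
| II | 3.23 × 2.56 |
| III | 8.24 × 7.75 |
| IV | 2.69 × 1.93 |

II

Ratios (long/short): I ≈ 1.487; II ≈ 1.262; III ≈ 1.063; IV ≈ 1.394.
5:4 ≈ 1.250; option II is nearest (Δ 0.012).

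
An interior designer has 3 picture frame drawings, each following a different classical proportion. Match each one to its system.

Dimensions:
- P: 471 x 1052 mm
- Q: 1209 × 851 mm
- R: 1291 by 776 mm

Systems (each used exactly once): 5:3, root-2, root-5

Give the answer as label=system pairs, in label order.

Ratios: P ≈ 2.234; Q ≈ 1.421; R ≈ 1.664.
Targets: 5:3 ≈ 1.667; root-2 ≈ 1.414; root-5 ≈ 2.236.

P=root-5, Q=root-2, R=5:3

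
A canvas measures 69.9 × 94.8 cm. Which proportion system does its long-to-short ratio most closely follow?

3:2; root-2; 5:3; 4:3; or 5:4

Ratio = 94.8 / 69.9 ≈ 1.356.
Distances: 3:2 1.500 (Δ 0.144); root-2 1.414 (Δ 0.058); 5:3 1.667 (Δ 0.311); 4:3 1.333 (Δ 0.023); 5:4 1.250 (Δ 0.106).

4:3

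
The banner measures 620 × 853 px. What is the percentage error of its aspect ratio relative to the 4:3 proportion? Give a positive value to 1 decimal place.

3.2%

Ratio = 853 / 620 ≈ 1.3758.
Ideal 4:3 ≈ 1.3333. |1.3758 − 1.3333| / 1.3333 ≈ 3.19% → 3.2%.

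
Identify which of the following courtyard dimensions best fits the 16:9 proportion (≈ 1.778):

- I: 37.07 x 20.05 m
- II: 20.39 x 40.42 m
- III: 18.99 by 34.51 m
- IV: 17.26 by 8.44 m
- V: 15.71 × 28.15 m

Ratios (long/short): I ≈ 1.849; II ≈ 1.982; III ≈ 1.817; IV ≈ 2.045; V ≈ 1.792.
16:9 ≈ 1.778; option V is nearest (Δ 0.014).

V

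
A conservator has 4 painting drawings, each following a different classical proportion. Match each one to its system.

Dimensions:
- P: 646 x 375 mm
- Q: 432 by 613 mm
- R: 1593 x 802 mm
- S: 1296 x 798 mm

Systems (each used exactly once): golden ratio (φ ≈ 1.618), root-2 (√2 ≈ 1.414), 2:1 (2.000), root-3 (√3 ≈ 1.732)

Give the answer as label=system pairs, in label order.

P=root-3, Q=root-2, R=2:1, S=golden ratio

P = 646/375 ≈ 1.723 → root-3 (1.732)
Q = 613/432 ≈ 1.419 → root-2 (1.414)
R = 1593/802 ≈ 1.986 → 2:1 (2.000)
S = 1296/798 ≈ 1.624 → golden ratio (1.618)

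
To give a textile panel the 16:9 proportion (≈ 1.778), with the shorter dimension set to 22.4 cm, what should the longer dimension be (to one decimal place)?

16:9 ≈ 1.77778.
Longer side = 22.4 × 1.77778 ≈ 39.822 → 39.8 cm.

39.8 cm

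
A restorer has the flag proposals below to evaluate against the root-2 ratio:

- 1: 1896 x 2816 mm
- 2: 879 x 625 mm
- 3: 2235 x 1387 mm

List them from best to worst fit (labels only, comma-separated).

2, 1, 3

Ratios: 1 = 2816 / 1896 ≈ 1.485; 2 = 879 / 625 ≈ 1.406; 3 = 2235 / 1387 ≈ 1.611.
|Δ from 1.414|: 1 0.071; 2 0.008; 3 0.197.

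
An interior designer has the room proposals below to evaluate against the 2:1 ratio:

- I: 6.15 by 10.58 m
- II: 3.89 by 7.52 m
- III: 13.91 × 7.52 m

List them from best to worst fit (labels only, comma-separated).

II, III, I

Ratios: I = 10.58 / 6.15 ≈ 1.720; II = 7.52 / 3.89 ≈ 1.933; III = 13.91 / 7.52 ≈ 1.850.
|Δ from 2.000|: I 0.280; II 0.067; III 0.150.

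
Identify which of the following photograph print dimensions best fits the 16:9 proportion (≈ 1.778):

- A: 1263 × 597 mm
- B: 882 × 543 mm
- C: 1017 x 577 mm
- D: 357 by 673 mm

C

Ratios (long/short): A ≈ 2.116; B ≈ 1.624; C ≈ 1.763; D ≈ 1.885.
16:9 ≈ 1.778; option C is nearest (Δ 0.015).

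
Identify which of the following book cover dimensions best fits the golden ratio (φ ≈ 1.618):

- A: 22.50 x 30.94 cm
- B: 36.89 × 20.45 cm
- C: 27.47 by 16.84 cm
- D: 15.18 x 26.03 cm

C

Target golden ratio ≈ 1.618.
A: 1.375 (Δ0.243)  B: 1.804 (Δ0.186)  C: 1.631 (Δ0.013)  D: 1.715 (Δ0.097)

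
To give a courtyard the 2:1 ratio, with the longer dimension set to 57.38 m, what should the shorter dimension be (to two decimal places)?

2:1 = 2.00000.
Shorter side = 57.38 ÷ 2.00000 ≈ 28.6900 → 28.69 m.

28.69 m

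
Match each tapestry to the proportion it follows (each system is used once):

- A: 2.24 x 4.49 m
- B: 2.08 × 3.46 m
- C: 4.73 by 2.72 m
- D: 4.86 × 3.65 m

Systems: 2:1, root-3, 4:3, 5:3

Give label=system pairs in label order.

Ratios: A ≈ 2.004; B ≈ 1.663; C ≈ 1.739; D ≈ 1.332.
Targets: 2:1 ≈ 2.000; root-3 ≈ 1.732; 4:3 ≈ 1.333; 5:3 ≈ 1.667.

A=2:1, B=5:3, C=root-3, D=4:3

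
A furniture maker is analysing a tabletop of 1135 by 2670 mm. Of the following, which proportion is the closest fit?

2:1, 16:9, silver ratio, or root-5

silver ratio

Ratio = 2670 / 1135 ≈ 2.352.
Distances: 2:1 2.000 (Δ 0.352); 16:9 1.778 (Δ 0.574); silver ratio 2.414 (Δ 0.062); root-5 2.236 (Δ 0.116).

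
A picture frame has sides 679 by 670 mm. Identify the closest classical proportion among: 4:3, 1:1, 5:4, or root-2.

Ratio = 679 / 670 ≈ 1.013.
Distances: 4:3 1.333 (Δ 0.320); 1:1 1.000 (Δ 0.013); 5:4 1.250 (Δ 0.237); root-2 1.414 (Δ 0.401).

1:1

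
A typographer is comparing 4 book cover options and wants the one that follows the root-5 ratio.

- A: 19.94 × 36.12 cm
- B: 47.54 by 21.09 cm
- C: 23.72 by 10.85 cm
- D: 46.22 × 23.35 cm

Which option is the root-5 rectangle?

B

Target root-5 ≈ 2.236.
A: 1.811 (Δ0.425)  B: 2.254 (Δ0.018)  C: 2.186 (Δ0.050)  D: 1.979 (Δ0.257)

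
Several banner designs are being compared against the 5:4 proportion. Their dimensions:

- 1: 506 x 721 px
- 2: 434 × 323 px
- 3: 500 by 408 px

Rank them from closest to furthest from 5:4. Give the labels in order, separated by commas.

3, 2, 1

1: 721/506 ≈ 1.425 → |1.425 − 1.250| = 0.175
2: 434/323 ≈ 1.344 → |1.344 − 1.250| = 0.094
3: 500/408 ≈ 1.225 → |1.225 − 1.250| = 0.025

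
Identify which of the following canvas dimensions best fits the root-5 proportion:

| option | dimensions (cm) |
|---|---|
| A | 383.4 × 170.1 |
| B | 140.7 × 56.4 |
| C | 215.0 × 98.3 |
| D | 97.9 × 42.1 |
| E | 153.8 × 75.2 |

A

Ratios (long/short): A ≈ 2.254; B ≈ 2.495; C ≈ 2.187; D ≈ 2.325; E ≈ 2.045.
root-5 ≈ 2.236; option A is nearest (Δ 0.018).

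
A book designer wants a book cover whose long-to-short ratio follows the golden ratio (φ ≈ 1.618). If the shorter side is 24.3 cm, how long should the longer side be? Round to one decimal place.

golden ratio ≈ 1.61803.
Longer side = 24.3 × 1.61803 ≈ 39.318 → 39.3 cm.

39.3 cm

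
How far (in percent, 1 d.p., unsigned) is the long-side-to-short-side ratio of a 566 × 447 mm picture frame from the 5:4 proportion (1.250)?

1.3%

Ratio = 566 / 447 ≈ 1.2662.
Ideal 5:4 = 1.2500. |1.2662 − 1.2500| / 1.2500 ≈ 1.30% → 1.3%.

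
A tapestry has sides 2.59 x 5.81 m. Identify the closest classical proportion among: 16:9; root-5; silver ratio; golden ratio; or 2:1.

5.81/2.59 ≈ 2.243. Nearest candidates are root-5 (2.236, off by 0.007) and silver ratio (2.414, off by 0.171).

root-5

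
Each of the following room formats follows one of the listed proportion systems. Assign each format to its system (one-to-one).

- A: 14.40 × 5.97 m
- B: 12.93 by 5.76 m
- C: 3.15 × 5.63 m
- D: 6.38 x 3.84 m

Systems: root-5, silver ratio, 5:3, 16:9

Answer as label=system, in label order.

Ratios: A ≈ 2.412; B ≈ 2.245; C ≈ 1.787; D ≈ 1.661.
Targets: root-5 ≈ 2.236; silver ratio ≈ 2.414; 5:3 ≈ 1.667; 16:9 ≈ 1.778.

A=silver ratio, B=root-5, C=16:9, D=5:3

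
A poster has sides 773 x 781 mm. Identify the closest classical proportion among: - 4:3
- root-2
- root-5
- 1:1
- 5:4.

781/773 ≈ 1.010. Nearest candidates are 1:1 (1.000, off by 0.010) and 5:4 (1.250, off by 0.240).

1:1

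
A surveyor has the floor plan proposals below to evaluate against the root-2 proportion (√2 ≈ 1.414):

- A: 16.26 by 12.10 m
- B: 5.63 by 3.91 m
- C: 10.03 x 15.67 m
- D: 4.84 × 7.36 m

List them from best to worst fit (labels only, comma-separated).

A: 16.26/12.10 ≈ 1.344 → |1.344 − 1.414| = 0.070
B: 5.63/3.91 ≈ 1.440 → |1.440 − 1.414| = 0.026
C: 15.67/10.03 ≈ 1.562 → |1.562 − 1.414| = 0.148
D: 7.36/4.84 ≈ 1.521 → |1.521 − 1.414| = 0.107

B, A, D, C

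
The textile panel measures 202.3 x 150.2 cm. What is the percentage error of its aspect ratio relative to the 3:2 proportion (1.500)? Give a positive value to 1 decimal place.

Ratio = 202.3 / 150.2 ≈ 1.3469.
Ideal 3:2 = 1.5000. |1.3469 − 1.5000| / 1.5000 ≈ 10.21% → 10.2%.

10.2%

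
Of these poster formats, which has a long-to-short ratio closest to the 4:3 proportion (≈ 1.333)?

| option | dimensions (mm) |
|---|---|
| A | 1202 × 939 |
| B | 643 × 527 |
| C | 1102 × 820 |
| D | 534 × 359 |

C

Ratios (long/short): A ≈ 1.280; B ≈ 1.220; C ≈ 1.344; D ≈ 1.487.
4:3 ≈ 1.333; option C is nearest (Δ 0.011).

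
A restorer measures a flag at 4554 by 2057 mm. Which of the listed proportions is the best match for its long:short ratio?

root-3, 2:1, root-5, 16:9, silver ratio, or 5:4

4554/2057 ≈ 2.214. Nearest candidates are root-5 (2.236, off by 0.022) and silver ratio (2.414, off by 0.200).

root-5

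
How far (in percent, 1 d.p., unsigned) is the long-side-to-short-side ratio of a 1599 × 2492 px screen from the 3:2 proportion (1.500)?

Ratio = 2492 / 1599 ≈ 1.5585.
Ideal 3:2 = 1.5000. |1.5585 − 1.5000| / 1.5000 ≈ 3.90% → 3.9%.

3.9%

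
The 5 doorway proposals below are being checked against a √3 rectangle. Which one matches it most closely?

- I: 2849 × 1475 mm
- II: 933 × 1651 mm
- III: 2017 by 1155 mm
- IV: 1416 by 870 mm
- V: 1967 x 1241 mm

Ratios (long/short): I ≈ 1.932; II ≈ 1.770; III ≈ 1.746; IV ≈ 1.628; V ≈ 1.585.
root-3 ≈ 1.732; option III is nearest (Δ 0.014).

III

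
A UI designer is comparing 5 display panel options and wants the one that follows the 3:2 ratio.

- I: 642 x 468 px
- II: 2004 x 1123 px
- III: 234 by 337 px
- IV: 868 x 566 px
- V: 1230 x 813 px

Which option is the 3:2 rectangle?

V

Ratios (long/short): I ≈ 1.372; II ≈ 1.785; III ≈ 1.440; IV ≈ 1.534; V ≈ 1.513.
3:2 ≈ 1.500; option V is nearest (Δ 0.013).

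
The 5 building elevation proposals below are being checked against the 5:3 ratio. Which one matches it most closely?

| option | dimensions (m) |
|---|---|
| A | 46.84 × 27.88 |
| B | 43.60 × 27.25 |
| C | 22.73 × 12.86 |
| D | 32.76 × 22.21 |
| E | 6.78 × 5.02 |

A

Target 5:3 ≈ 1.667.
A: 1.680 (Δ0.013)  B: 1.600 (Δ0.067)  C: 1.767 (Δ0.100)  D: 1.475 (Δ0.192)  E: 1.351 (Δ0.316)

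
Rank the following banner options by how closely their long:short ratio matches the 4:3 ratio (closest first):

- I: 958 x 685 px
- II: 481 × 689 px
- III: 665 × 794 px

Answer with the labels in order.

Ratios: I = 958 / 685 ≈ 1.399; II = 689 / 481 ≈ 1.432; III = 794 / 665 ≈ 1.194.
|Δ from 1.333|: I 0.066; II 0.099; III 0.139.

I, II, III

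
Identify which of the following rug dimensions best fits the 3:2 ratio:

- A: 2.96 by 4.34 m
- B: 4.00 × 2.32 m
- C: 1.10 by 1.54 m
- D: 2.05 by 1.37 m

Target 3:2 ≈ 1.500.
A: 1.466 (Δ0.034)  B: 1.724 (Δ0.224)  C: 1.400 (Δ0.100)  D: 1.496 (Δ0.004)

D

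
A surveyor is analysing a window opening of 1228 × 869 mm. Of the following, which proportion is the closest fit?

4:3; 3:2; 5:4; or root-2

Ratio = 1228 / 869 ≈ 1.413.
Distances: 4:3 1.333 (Δ 0.080); 3:2 1.500 (Δ 0.087); 5:4 1.250 (Δ 0.163); root-2 1.414 (Δ 0.001).

root-2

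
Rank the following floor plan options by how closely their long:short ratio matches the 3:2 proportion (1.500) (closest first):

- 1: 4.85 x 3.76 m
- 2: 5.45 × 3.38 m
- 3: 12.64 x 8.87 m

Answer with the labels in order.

3, 2, 1

Ratios: 1 = 4.85 / 3.76 ≈ 1.290; 2 = 5.45 / 3.38 ≈ 1.612; 3 = 12.64 / 8.87 ≈ 1.425.
|Δ from 1.500|: 1 0.210; 2 0.112; 3 0.075.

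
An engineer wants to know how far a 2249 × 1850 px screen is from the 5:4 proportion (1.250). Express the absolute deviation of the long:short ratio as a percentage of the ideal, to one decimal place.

2.7%

Ratio = 2249 / 1850 ≈ 1.2157.
Ideal 5:4 = 1.2500. |1.2157 − 1.2500| / 1.2500 ≈ 2.74% → 2.7%.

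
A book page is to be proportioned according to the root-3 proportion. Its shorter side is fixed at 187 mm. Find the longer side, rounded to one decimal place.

323.9 mm

root-3 ≈ 1.73205.
Longer side = 187 × 1.73205 ≈ 323.893 → 323.9 mm.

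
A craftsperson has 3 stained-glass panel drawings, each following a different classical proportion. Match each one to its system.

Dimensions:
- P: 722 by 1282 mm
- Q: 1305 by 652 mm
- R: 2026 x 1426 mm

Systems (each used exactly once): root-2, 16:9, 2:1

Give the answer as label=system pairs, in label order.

P=16:9, Q=2:1, R=root-2

P = 1282/722 ≈ 1.776 → 16:9 (1.778)
Q = 1305/652 ≈ 2.002 → 2:1 (2.000)
R = 2026/1426 ≈ 1.421 → root-2 (1.414)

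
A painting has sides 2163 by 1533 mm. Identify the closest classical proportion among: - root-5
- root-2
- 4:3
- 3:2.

root-2

Ratio = 2163 / 1533 ≈ 1.411.
Distances: root-5 2.236 (Δ 0.825); root-2 1.414 (Δ 0.003); 4:3 1.333 (Δ 0.078); 3:2 1.500 (Δ 0.089).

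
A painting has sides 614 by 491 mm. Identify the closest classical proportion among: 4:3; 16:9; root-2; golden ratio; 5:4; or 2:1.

5:4

Ratio = 614 / 491 ≈ 1.251.
Distances: 4:3 1.333 (Δ 0.082); 16:9 1.778 (Δ 0.527); root-2 1.414 (Δ 0.163); golden ratio 1.618 (Δ 0.367); 5:4 1.250 (Δ 0.001); 2:1 2.000 (Δ 0.749).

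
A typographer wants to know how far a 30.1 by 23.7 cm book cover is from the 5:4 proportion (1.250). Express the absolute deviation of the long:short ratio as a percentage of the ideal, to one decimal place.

Ratio = 30.1 / 23.7 ≈ 1.2700.
Ideal 5:4 = 1.2500. |1.2700 − 1.2500| / 1.2500 ≈ 1.60% → 1.6%.

1.6%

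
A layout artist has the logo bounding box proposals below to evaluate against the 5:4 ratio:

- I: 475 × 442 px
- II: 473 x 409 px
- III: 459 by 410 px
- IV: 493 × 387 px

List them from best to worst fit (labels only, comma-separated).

I: 475/442 ≈ 1.075 → |1.075 − 1.250| = 0.175
II: 473/409 ≈ 1.156 → |1.156 − 1.250| = 0.094
III: 459/410 ≈ 1.120 → |1.120 − 1.250| = 0.130
IV: 493/387 ≈ 1.274 → |1.274 − 1.250| = 0.024

IV, II, III, I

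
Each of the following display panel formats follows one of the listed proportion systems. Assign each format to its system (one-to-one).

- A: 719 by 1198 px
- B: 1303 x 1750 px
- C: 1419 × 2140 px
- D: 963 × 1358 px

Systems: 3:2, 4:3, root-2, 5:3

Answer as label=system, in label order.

A=5:3, B=4:3, C=3:2, D=root-2

Ratios: A ≈ 1.666; B ≈ 1.343; C ≈ 1.508; D ≈ 1.410.
Targets: 3:2 ≈ 1.500; 4:3 ≈ 1.333; root-2 ≈ 1.414; 5:3 ≈ 1.667.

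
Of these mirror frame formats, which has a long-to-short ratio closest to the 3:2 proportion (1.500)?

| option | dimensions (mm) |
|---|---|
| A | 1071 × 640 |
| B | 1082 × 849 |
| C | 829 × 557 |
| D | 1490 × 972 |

Ratios (long/short): A ≈ 1.673; B ≈ 1.274; C ≈ 1.488; D ≈ 1.533.
3:2 ≈ 1.500; option C is nearest (Δ 0.012).

C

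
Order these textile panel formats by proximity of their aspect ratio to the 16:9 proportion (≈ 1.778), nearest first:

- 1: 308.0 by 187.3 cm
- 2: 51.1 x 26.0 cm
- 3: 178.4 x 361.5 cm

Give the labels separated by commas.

1, 2, 3

Ratios: 1 = 308.0 / 187.3 ≈ 1.644; 2 = 51.1 / 26.0 ≈ 1.965; 3 = 361.5 / 178.4 ≈ 2.026.
|Δ from 1.778|: 1 0.134; 2 0.187; 3 0.248.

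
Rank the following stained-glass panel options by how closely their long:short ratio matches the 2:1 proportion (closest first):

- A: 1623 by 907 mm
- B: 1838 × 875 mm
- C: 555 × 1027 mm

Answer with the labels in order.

B, C, A

Ratios: A = 1623 / 907 ≈ 1.789; B = 1838 / 875 ≈ 2.101; C = 1027 / 555 ≈ 1.850.
|Δ from 2.000|: A 0.211; B 0.101; C 0.150.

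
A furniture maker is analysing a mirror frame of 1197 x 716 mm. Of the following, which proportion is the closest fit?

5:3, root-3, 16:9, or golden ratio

1197/716 ≈ 1.672. Nearest candidates are 5:3 (1.667, off by 0.005) and golden ratio (1.618, off by 0.054).

5:3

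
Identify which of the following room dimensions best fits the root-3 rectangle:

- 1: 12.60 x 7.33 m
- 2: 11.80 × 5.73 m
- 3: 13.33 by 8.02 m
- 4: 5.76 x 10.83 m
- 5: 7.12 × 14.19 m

1

Ratios (long/short): 1 ≈ 1.719; 2 ≈ 2.059; 3 ≈ 1.662; 4 ≈ 1.880; 5 ≈ 1.993.
root-3 ≈ 1.732; option 1 is nearest (Δ 0.013).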